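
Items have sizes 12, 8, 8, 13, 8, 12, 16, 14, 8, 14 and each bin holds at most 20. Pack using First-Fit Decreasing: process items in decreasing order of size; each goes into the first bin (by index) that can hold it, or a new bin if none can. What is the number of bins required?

Sorted descending: 16, 14, 14, 13, 12, 12, 8, 8, 8, 8.
Put 16 in bin 1; 4 remain.
Put 14 in bin 2; 6 remain.
Put 14 in bin 3; 6 remain.
Put 13 in bin 4; 7 remain.
Put 12 in bin 5; 8 remain.
Put 12 in bin 6; 8 remain.
Put 8 in bin 5; 0 remain.
Put 8 in bin 6; 0 remain.
Put 8 in bin 7; 12 remain.
Put 8 in bin 7; 4 remain.
Final bins: [16] [14] [14] [13] [12,8] [12,8] [8,8].

7 bins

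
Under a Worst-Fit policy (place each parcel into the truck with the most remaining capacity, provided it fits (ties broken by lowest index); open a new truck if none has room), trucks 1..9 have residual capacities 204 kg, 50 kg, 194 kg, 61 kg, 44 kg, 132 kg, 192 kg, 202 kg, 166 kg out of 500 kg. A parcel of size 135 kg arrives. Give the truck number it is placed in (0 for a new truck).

1

Trucks with room: truck 1 (204 kg), truck 3 (194 kg), truck 7 (192 kg), truck 8 (202 kg), truck 9 (166 kg).
Most room is truck 1 with 204 kg free.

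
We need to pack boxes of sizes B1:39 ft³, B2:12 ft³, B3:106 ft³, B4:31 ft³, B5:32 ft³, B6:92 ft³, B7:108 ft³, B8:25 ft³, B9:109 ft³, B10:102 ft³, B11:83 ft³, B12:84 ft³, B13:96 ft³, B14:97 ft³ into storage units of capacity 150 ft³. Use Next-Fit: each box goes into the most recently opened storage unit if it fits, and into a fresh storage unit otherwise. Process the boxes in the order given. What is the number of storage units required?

storage unit 1: place B1 (39 ft³), 111 ft³ left
storage unit 1: place B2 (12 ft³), 99 ft³ left
storage unit 2: place B3 (106 ft³), 44 ft³ left
storage unit 2: place B4 (31 ft³), 13 ft³ left
storage unit 3: place B5 (32 ft³), 118 ft³ left
storage unit 3: place B6 (92 ft³), 26 ft³ left
storage unit 4: place B7 (108 ft³), 42 ft³ left
storage unit 4: place B8 (25 ft³), 17 ft³ left
storage unit 5: place B9 (109 ft³), 41 ft³ left
storage unit 6: place B10 (102 ft³), 48 ft³ left
storage unit 7: place B11 (83 ft³), 67 ft³ left
storage unit 8: place B12 (84 ft³), 66 ft³ left
storage unit 9: place B13 (96 ft³), 54 ft³ left
storage unit 10: place B14 (97 ft³), 53 ft³ left
Final storage units: [39,12] [106,31] [32,92] [108,25] [109] [102] [83] [84] [96] [97].

10 storage units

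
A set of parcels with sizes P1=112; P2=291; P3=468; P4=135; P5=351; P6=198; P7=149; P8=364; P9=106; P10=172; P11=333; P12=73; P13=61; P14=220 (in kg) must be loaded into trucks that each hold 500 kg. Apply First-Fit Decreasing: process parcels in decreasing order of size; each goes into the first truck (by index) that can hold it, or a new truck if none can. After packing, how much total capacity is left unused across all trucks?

Sorted descending: 468, 364, 351, 333, 291, 220, 198, 172, 149, 135, 112, 106, 73, 61.
truck 1: place 468 kg, 32 kg left
truck 2: place 364 kg, 136 kg left
truck 3: place 351 kg, 149 kg left
truck 4: place 333 kg, 167 kg left
truck 5: place 291 kg, 209 kg left
truck 6: place 220 kg, 280 kg left
truck 5: place 198 kg, 11 kg left
truck 6: place 172 kg, 108 kg left
truck 3: place 149 kg, 0 kg left
truck 2: place 135 kg, 1 kg left
truck 4: place 112 kg, 55 kg left
truck 6: place 106 kg, 2 kg left
truck 7: place 73 kg, 427 kg left
truck 7: place 61 kg, 366 kg left
7 trucks × 500 kg = 3500 kg; used 3033 kg; unused 467 kg.

467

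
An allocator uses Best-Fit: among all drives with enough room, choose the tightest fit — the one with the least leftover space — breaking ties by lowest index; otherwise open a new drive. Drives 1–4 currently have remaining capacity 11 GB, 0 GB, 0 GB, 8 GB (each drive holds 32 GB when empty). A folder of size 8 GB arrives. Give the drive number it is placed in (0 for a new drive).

Drives with room: drive 1 (11 GB), drive 4 (8 GB).
Tightest fit is drive 4 with 8 GB free.

4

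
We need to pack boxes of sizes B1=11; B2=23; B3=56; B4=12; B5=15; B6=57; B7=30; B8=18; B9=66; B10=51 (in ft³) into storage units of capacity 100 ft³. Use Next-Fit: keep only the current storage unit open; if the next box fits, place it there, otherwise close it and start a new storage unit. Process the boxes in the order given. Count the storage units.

B1 (11 ft³) → storage unit 1 (remaining 89 ft³)
B2 (23 ft³) → storage unit 1 (remaining 66 ft³)
B3 (56 ft³) → storage unit 1 (remaining 10 ft³)
B4 (12 ft³) → storage unit 2 (remaining 88 ft³)
B5 (15 ft³) → storage unit 2 (remaining 73 ft³)
B6 (57 ft³) → storage unit 2 (remaining 16 ft³)
B7 (30 ft³) → storage unit 3 (remaining 70 ft³)
B8 (18 ft³) → storage unit 3 (remaining 52 ft³)
B9 (66 ft³) → storage unit 4 (remaining 34 ft³)
B10 (51 ft³) → storage unit 5 (remaining 49 ft³)
Final storage units: [11,23,56] [12,15,57] [30,18] [66] [51].

5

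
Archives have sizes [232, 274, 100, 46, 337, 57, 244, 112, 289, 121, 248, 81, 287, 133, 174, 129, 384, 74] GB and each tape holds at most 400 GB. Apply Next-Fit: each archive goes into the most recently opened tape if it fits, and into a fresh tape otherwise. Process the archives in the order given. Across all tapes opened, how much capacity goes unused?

232 GB → tape 1 (remaining 168 GB)
274 GB → tape 2 (remaining 126 GB)
100 GB → tape 2 (remaining 26 GB)
46 GB → tape 3 (remaining 354 GB)
337 GB → tape 3 (remaining 17 GB)
57 GB → tape 4 (remaining 343 GB)
244 GB → tape 4 (remaining 99 GB)
112 GB → tape 5 (remaining 288 GB)
289 GB → tape 6 (remaining 111 GB)
121 GB → tape 7 (remaining 279 GB)
248 GB → tape 7 (remaining 31 GB)
81 GB → tape 8 (remaining 319 GB)
287 GB → tape 8 (remaining 32 GB)
133 GB → tape 9 (remaining 267 GB)
174 GB → tape 9 (remaining 93 GB)
129 GB → tape 10 (remaining 271 GB)
384 GB → tape 11 (remaining 16 GB)
74 GB → tape 12 (remaining 326 GB)
12 tapes × 400 GB = 4800 GB; used 3322 GB; unused 1478 GB.

1478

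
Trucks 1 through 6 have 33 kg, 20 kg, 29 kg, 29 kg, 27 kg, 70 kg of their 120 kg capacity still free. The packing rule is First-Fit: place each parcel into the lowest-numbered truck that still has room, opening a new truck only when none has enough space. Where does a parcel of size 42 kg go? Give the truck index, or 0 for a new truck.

6

Trucks with room: truck 6 (70 kg).
The first with room is truck 6.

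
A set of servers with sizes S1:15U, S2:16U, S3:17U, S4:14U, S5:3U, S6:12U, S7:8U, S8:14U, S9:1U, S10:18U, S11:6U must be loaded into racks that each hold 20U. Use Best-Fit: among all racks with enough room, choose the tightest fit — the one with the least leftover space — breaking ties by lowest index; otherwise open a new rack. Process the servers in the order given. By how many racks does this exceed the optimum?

Best-Fit: [15] [16,1] [17,3] [14,6] [12,8] [14] [18] → 7 racks.
Total size 124U; any packing needs at least ⌈124/20⌉ = 7 racks.
So 7 is already optimal.

0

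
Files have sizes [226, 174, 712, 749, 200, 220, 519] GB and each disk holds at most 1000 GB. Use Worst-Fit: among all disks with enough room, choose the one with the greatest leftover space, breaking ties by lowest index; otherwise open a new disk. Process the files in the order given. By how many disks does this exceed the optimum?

Worst-Fit: [226,174,200,220] [712] [749] [519] → 4 disks.
Total size 2800 GB; any packing needs at least ⌈2800/1000⌉ = 3 disks.
An optimal packing achieves that bound: [749,226] [712,220] [519,200,174] → 3 disks.
Excess: 4 − 3 = 1.

1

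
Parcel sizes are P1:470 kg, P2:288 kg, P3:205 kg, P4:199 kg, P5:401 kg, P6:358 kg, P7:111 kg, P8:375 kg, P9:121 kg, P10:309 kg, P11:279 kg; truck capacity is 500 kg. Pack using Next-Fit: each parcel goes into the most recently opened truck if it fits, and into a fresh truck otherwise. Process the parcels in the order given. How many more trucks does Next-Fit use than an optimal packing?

1

Next-Fit: [470] [288,205] [199] [401] [358,111] [375,121] [309] [279] → 8 trucks.
Total size 3116 kg; any packing needs at least ⌈3116/500⌉ = 7 trucks.
An optimal packing achieves that bound: [470] [401] [375,121] [358,111] [309] [288,205] [279,199] → 7 trucks.
Excess: 8 − 7 = 1.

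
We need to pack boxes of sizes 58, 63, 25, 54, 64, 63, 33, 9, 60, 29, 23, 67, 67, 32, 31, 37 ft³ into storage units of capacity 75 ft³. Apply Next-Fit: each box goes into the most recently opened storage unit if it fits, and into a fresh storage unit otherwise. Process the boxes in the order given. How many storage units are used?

58 ft³ → storage unit 1 (remaining 17 ft³)
63 ft³ → storage unit 2 (remaining 12 ft³)
25 ft³ → storage unit 3 (remaining 50 ft³)
54 ft³ → storage unit 4 (remaining 21 ft³)
64 ft³ → storage unit 5 (remaining 11 ft³)
63 ft³ → storage unit 6 (remaining 12 ft³)
33 ft³ → storage unit 7 (remaining 42 ft³)
9 ft³ → storage unit 7 (remaining 33 ft³)
60 ft³ → storage unit 8 (remaining 15 ft³)
29 ft³ → storage unit 9 (remaining 46 ft³)
23 ft³ → storage unit 9 (remaining 23 ft³)
67 ft³ → storage unit 10 (remaining 8 ft³)
67 ft³ → storage unit 11 (remaining 8 ft³)
32 ft³ → storage unit 12 (remaining 43 ft³)
31 ft³ → storage unit 12 (remaining 12 ft³)
37 ft³ → storage unit 13 (remaining 38 ft³)
Final storage units: [58] [63] [25] [54] [64] [63] [33,9] [60] [29,23] [67] [67] [32,31] [37].

13 storage units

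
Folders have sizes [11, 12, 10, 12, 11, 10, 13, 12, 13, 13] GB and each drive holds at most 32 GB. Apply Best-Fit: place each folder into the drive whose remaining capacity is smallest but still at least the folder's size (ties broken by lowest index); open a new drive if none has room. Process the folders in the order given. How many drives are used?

5

Put 11 GB in drive 1; 21 GB remain.
Put 12 GB in drive 1; 9 GB remain.
Put 10 GB in drive 2; 22 GB remain.
Put 12 GB in drive 2; 10 GB remain.
Put 11 GB in drive 3; 21 GB remain.
Put 10 GB in drive 2; 0 GB remain.
Put 13 GB in drive 3; 8 GB remain.
Put 12 GB in drive 4; 20 GB remain.
Put 13 GB in drive 4; 7 GB remain.
Put 13 GB in drive 5; 19 GB remain.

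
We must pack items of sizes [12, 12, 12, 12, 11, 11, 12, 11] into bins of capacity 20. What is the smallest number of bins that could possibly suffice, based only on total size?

5

Total size = 12 + 12 + 12 + 12 + 11 + 11 + 12 + 11 = 93.
⌈93 / 20⌉ = 5.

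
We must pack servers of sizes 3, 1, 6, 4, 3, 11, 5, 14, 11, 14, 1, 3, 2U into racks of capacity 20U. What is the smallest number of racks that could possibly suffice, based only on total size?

Total size = 3 + 1 + 6 + 4 + 3 + 11 + 5 + 14 + 11 + 14 + 1 + 3 + 2 = 78U.
⌈78 / 20⌉ = 4.

4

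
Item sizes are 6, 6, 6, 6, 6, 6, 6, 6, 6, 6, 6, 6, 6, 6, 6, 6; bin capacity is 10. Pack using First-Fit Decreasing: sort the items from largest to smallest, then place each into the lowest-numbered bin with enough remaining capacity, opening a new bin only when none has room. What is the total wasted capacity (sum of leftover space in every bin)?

Sorted descending: 6, 6, 6, 6, 6, 6, 6, 6, 6, 6, 6, 6, 6, 6, 6, 6.
Put 6 in bin 1; 4 remain.
Put 6 in bin 2; 4 remain.
Put 6 in bin 3; 4 remain.
Put 6 in bin 4; 4 remain.
Put 6 in bin 5; 4 remain.
Put 6 in bin 6; 4 remain.
Put 6 in bin 7; 4 remain.
Put 6 in bin 8; 4 remain.
Put 6 in bin 9; 4 remain.
Put 6 in bin 10; 4 remain.
Put 6 in bin 11; 4 remain.
Put 6 in bin 12; 4 remain.
Put 6 in bin 13; 4 remain.
Put 6 in bin 14; 4 remain.
Put 6 in bin 15; 4 remain.
Put 6 in bin 16; 4 remain.
16 bins × 10 = 160; used 96; unused 64.

64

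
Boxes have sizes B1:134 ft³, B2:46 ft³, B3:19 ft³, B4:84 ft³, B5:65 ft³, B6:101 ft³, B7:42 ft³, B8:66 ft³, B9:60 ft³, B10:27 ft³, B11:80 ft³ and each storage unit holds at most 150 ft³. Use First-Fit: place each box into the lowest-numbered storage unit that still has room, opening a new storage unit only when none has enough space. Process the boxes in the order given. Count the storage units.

storage unit 1: place B1 (134 ft³), 16 ft³ left
storage unit 2: place B2 (46 ft³), 104 ft³ left
storage unit 2: place B3 (19 ft³), 85 ft³ left
storage unit 2: place B4 (84 ft³), 1 ft³ left
storage unit 3: place B5 (65 ft³), 85 ft³ left
storage unit 4: place B6 (101 ft³), 49 ft³ left
storage unit 3: place B7 (42 ft³), 43 ft³ left
storage unit 5: place B8 (66 ft³), 84 ft³ left
storage unit 5: place B9 (60 ft³), 24 ft³ left
storage unit 3: place B10 (27 ft³), 16 ft³ left
storage unit 6: place B11 (80 ft³), 70 ft³ left

6 storage units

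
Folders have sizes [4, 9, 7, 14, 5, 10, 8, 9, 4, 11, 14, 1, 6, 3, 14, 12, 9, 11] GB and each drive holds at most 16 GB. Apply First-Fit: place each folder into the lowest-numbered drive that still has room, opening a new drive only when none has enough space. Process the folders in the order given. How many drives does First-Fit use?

12

Put 4 GB in drive 1; 12 GB remain.
Put 9 GB in drive 1; 3 GB remain.
Put 7 GB in drive 2; 9 GB remain.
Put 14 GB in drive 3; 2 GB remain.
Put 5 GB in drive 2; 4 GB remain.
Put 10 GB in drive 4; 6 GB remain.
Put 8 GB in drive 5; 8 GB remain.
Put 9 GB in drive 6; 7 GB remain.
Put 4 GB in drive 2; 0 GB remain.
Put 11 GB in drive 7; 5 GB remain.
Put 14 GB in drive 8; 2 GB remain.
Put 1 GB in drive 1; 2 GB remain.
Put 6 GB in drive 4; 0 GB remain.
Put 3 GB in drive 5; 5 GB remain.
Put 14 GB in drive 9; 2 GB remain.
Put 12 GB in drive 10; 4 GB remain.
Put 9 GB in drive 11; 7 GB remain.
Put 11 GB in drive 12; 5 GB remain.
Final drives: [4,9,1] [7,5,4] [14] [10,6] [8,3] [9] [11] [14] [14] [12] [9] [11].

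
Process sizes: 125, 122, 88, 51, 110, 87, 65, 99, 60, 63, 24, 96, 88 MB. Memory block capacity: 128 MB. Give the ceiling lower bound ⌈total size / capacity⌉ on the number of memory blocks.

9

Total size = 125 + 122 + 88 + 51 + 110 + 87 + 65 + 99 + 60 + 63 + 24 + 96 + 88 = 1078 MB.
⌈1078 / 128⌉ = 9.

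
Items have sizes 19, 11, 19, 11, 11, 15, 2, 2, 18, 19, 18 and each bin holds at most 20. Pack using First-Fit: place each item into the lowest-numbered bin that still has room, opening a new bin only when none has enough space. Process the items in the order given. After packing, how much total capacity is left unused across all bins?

bin 1: place 19, 1 left
bin 2: place 11, 9 left
bin 3: place 19, 1 left
bin 4: place 11, 9 left
bin 5: place 11, 9 left
bin 6: place 15, 5 left
bin 2: place 2, 7 left
bin 2: place 2, 5 left
bin 7: place 18, 2 left
bin 8: place 19, 1 left
bin 9: place 18, 2 left
9 bins × 20 = 180; used 145; unused 35.

35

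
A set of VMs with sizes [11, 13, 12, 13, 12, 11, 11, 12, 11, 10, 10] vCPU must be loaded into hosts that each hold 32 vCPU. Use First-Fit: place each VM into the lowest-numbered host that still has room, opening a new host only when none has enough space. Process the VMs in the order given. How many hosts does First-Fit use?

Put 11 vCPU in host 1; 21 vCPU remain.
Put 13 vCPU in host 1; 8 vCPU remain.
Put 12 vCPU in host 2; 20 vCPU remain.
Put 13 vCPU in host 2; 7 vCPU remain.
Put 12 vCPU in host 3; 20 vCPU remain.
Put 11 vCPU in host 3; 9 vCPU remain.
Put 11 vCPU in host 4; 21 vCPU remain.
Put 12 vCPU in host 4; 9 vCPU remain.
Put 11 vCPU in host 5; 21 vCPU remain.
Put 10 vCPU in host 5; 11 vCPU remain.
Put 10 vCPU in host 5; 1 vCPU remain.
Final hosts: [11,13] [12,13] [12,11] [11,12] [11,10,10].

5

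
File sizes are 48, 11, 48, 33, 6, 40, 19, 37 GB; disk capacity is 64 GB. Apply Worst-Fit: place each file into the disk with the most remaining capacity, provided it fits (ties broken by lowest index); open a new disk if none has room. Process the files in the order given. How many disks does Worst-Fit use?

5

Put 48 GB in disk 1; 16 GB remain.
Put 11 GB in disk 1; 5 GB remain.
Put 48 GB in disk 2; 16 GB remain.
Put 33 GB in disk 3; 31 GB remain.
Put 6 GB in disk 3; 25 GB remain.
Put 40 GB in disk 4; 24 GB remain.
Put 19 GB in disk 3; 6 GB remain.
Put 37 GB in disk 5; 27 GB remain.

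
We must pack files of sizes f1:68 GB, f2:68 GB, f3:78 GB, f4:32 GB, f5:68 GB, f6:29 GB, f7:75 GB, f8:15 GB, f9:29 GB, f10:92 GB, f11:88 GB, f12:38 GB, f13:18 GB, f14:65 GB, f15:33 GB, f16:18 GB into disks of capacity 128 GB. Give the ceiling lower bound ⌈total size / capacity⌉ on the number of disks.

7

Total size = 68 + 68 + 78 + 32 + 68 + 29 + 75 + 15 + 29 + 92 + 88 + 38 + 18 + 65 + 33 + 18 = 814 GB.
⌈814 / 128⌉ = 7.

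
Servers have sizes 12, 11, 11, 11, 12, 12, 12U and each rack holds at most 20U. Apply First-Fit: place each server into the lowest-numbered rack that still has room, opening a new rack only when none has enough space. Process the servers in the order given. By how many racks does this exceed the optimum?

First-Fit: [12] [11] [11] [11] [12] [12] [12] → 7 racks.
7 servers exceed 10U (half the capacity), and no two of those can share a rack, so at least 7 racks are needed.
So 7 is already optimal.

0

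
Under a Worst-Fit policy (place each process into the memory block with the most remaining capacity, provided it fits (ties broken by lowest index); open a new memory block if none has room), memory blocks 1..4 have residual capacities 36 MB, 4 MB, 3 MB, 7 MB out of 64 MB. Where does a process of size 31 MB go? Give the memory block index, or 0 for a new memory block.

1

Memory blocks with room: memory block 1 (36 MB).
Most room is memory block 1 with 36 MB free.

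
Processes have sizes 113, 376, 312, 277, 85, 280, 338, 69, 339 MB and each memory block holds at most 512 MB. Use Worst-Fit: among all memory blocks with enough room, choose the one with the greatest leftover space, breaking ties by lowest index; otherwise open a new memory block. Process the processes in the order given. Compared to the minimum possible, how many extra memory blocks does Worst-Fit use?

Worst-Fit: [113,376] [312] [277,85] [280,69] [338] [339] → 6 memory blocks.
6 processes exceed 256 MB (half the capacity), and no two of those can share a memory block, so at least 6 memory blocks are needed.
So 6 is already optimal.

0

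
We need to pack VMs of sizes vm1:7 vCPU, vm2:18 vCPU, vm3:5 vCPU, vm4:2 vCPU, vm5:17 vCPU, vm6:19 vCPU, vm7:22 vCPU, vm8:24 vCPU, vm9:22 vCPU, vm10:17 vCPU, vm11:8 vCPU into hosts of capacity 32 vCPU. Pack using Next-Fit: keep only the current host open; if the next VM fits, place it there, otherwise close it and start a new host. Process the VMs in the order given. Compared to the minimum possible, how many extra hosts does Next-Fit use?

0

Next-Fit: [7,18,5,2] [17] [19] [22] [24] [22] [17,8] → 7 hosts.
7 VMs exceed 16 vCPU (half the capacity), and no two of those can share a host, so at least 7 hosts are needed.
So 7 is already optimal.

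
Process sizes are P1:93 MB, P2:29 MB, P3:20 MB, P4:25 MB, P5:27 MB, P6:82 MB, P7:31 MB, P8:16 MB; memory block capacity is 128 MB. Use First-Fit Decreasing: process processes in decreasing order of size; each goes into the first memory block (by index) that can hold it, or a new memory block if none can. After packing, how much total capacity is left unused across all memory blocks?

Sorted descending: 93, 82, 31, 29, 27, 25, 20, 16.
Put 93 MB in memory block 1; 35 MB remain.
Put 82 MB in memory block 2; 46 MB remain.
Put 31 MB in memory block 1; 4 MB remain.
Put 29 MB in memory block 2; 17 MB remain.
Put 27 MB in memory block 3; 101 MB remain.
Put 25 MB in memory block 3; 76 MB remain.
Put 20 MB in memory block 3; 56 MB remain.
Put 16 MB in memory block 2; 1 MB remain.
3 memory blocks × 128 MB = 384 MB; used 323 MB; unused 61 MB.

61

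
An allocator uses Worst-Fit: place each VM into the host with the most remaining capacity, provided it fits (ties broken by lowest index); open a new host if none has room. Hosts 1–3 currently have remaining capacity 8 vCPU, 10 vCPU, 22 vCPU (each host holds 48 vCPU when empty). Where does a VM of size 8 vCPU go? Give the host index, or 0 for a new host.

Hosts with room: host 1 (8 vCPU), host 2 (10 vCPU), host 3 (22 vCPU).
Most room is host 3 with 22 vCPU free.

3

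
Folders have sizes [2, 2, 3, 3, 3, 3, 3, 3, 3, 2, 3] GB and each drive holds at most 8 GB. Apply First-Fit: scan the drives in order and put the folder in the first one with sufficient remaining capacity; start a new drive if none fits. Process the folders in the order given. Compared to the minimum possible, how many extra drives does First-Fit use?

1

First-Fit: [2,2,3] [3,3,2] [3,3] [3,3] [3] → 5 drives.
Total size 30 GB; any packing needs at least ⌈30/8⌉ = 4 drives.
An optimal packing achieves that bound: [3,3,2] [3,3,2] [3,3,2] [3,3] → 4 drives.
Excess: 5 − 4 = 1.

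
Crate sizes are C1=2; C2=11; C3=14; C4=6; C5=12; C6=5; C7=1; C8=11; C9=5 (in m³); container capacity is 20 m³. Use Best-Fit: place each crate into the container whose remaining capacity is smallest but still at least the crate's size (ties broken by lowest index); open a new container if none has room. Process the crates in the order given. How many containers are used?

container 1: place C1 (2 m³), 18 m³ left
container 1: place C2 (11 m³), 7 m³ left
container 2: place C3 (14 m³), 6 m³ left
container 2: place C4 (6 m³), 0 m³ left
container 3: place C5 (12 m³), 8 m³ left
container 1: place C6 (5 m³), 2 m³ left
container 1: place C7 (1 m³), 1 m³ left
container 4: place C8 (11 m³), 9 m³ left
container 3: place C9 (5 m³), 3 m³ left
Final containers: [2,11,5,1] [14,6] [12,5] [11].

4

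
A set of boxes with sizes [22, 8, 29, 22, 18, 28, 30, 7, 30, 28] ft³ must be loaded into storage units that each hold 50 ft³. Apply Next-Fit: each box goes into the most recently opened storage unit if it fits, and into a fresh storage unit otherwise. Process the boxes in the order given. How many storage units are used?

7 storage units

storage unit 1: place 22 ft³, 28 ft³ left
storage unit 1: place 8 ft³, 20 ft³ left
storage unit 2: place 29 ft³, 21 ft³ left
storage unit 3: place 22 ft³, 28 ft³ left
storage unit 3: place 18 ft³, 10 ft³ left
storage unit 4: place 28 ft³, 22 ft³ left
storage unit 5: place 30 ft³, 20 ft³ left
storage unit 5: place 7 ft³, 13 ft³ left
storage unit 6: place 30 ft³, 20 ft³ left
storage unit 7: place 28 ft³, 22 ft³ left
Final storage units: [22,8] [29] [22,18] [28] [30,7] [30] [28].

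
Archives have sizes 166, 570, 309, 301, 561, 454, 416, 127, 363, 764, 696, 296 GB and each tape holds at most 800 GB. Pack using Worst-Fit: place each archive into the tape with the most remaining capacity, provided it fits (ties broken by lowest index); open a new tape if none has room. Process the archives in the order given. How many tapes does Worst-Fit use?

8

166 GB → tape 1 (remaining 634 GB)
570 GB → tape 1 (remaining 64 GB)
309 GB → tape 2 (remaining 491 GB)
301 GB → tape 2 (remaining 190 GB)
561 GB → tape 3 (remaining 239 GB)
454 GB → tape 4 (remaining 346 GB)
416 GB → tape 5 (remaining 384 GB)
127 GB → tape 5 (remaining 257 GB)
363 GB → tape 6 (remaining 437 GB)
764 GB → tape 7 (remaining 36 GB)
696 GB → tape 8 (remaining 104 GB)
296 GB → tape 6 (remaining 141 GB)
Final tapes: [166,570] [309,301] [561] [454] [416,127] [363,296] [764] [696].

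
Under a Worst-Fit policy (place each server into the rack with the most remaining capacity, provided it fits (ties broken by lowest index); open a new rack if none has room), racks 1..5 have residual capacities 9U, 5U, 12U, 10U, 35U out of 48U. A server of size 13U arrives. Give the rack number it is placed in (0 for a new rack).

5

Racks with room: rack 5 (35U).
Most room is rack 5 with 35U free.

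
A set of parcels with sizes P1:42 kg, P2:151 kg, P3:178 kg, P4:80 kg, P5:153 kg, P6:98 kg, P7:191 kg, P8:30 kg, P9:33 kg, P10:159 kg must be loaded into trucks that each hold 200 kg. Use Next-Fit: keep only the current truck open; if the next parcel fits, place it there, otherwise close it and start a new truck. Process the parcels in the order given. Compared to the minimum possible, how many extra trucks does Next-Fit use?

2

Next-Fit: [42,151] [178] [80] [153] [98] [191] [30,33] [159] → 8 trucks.
Total size 1115 kg; any packing needs at least ⌈1115/200⌉ = 6 trucks.
An optimal packing achieves that bound: [191] [178] [159,33] [153,42] [151,30] [98,80] → 6 trucks.
Excess: 8 − 6 = 2.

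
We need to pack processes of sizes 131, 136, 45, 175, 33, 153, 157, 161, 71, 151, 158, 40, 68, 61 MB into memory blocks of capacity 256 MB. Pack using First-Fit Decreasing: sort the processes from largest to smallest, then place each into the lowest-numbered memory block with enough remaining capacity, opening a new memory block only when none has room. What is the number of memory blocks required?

8 memory blocks

Sorted descending: 175, 161, 158, 157, 153, 151, 136, 131, 71, 68, 61, 45, 40, 33.
175 MB → memory block 1 (remaining 81 MB)
161 MB → memory block 2 (remaining 95 MB)
158 MB → memory block 3 (remaining 98 MB)
157 MB → memory block 4 (remaining 99 MB)
153 MB → memory block 5 (remaining 103 MB)
151 MB → memory block 6 (remaining 105 MB)
136 MB → memory block 7 (remaining 120 MB)
131 MB → memory block 8 (remaining 125 MB)
71 MB → memory block 1 (remaining 10 MB)
68 MB → memory block 2 (remaining 27 MB)
61 MB → memory block 3 (remaining 37 MB)
45 MB → memory block 4 (remaining 54 MB)
40 MB → memory block 4 (remaining 14 MB)
33 MB → memory block 3 (remaining 4 MB)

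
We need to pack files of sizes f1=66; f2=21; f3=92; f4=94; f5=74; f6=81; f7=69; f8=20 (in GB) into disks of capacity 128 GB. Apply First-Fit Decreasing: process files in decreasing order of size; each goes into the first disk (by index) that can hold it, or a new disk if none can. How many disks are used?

6

Sorted descending: 94, 92, 81, 74, 69, 66, 21, 20.
disk 1: place 94 GB, 34 GB left
disk 2: place 92 GB, 36 GB left
disk 3: place 81 GB, 47 GB left
disk 4: place 74 GB, 54 GB left
disk 5: place 69 GB, 59 GB left
disk 6: place 66 GB, 62 GB left
disk 1: place 21 GB, 13 GB left
disk 2: place 20 GB, 16 GB left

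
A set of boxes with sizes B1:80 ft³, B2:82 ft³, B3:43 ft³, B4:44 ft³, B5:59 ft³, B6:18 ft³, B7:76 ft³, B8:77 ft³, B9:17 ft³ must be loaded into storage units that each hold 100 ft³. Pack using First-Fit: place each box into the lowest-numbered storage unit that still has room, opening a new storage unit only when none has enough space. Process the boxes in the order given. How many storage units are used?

6

storage unit 1: place B1 (80 ft³), 20 ft³ left
storage unit 2: place B2 (82 ft³), 18 ft³ left
storage unit 3: place B3 (43 ft³), 57 ft³ left
storage unit 3: place B4 (44 ft³), 13 ft³ left
storage unit 4: place B5 (59 ft³), 41 ft³ left
storage unit 1: place B6 (18 ft³), 2 ft³ left
storage unit 5: place B7 (76 ft³), 24 ft³ left
storage unit 6: place B8 (77 ft³), 23 ft³ left
storage unit 2: place B9 (17 ft³), 1 ft³ left
Final storage units: [80,18] [82,17] [43,44] [59] [76] [77].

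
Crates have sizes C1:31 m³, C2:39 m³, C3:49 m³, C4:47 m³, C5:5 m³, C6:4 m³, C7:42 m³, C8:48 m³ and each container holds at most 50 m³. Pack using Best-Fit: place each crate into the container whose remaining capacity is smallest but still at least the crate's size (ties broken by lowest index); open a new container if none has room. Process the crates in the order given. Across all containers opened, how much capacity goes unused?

container 1: place C1 (31 m³), 19 m³ left
container 2: place C2 (39 m³), 11 m³ left
container 3: place C3 (49 m³), 1 m³ left
container 4: place C4 (47 m³), 3 m³ left
container 2: place C5 (5 m³), 6 m³ left
container 2: place C6 (4 m³), 2 m³ left
container 5: place C7 (42 m³), 8 m³ left
container 6: place C8 (48 m³), 2 m³ left
6 containers × 50 m³ = 300 m³; used 265 m³; unused 35 m³.

35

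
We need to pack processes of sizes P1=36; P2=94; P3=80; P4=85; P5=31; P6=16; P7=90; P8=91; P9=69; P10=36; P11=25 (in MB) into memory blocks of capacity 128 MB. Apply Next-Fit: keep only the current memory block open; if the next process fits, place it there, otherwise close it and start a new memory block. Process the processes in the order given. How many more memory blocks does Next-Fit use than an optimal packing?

2

Next-Fit: [36] [94] [80] [85,31] [16,90] [91] [69,36] [25] → 8 memory blocks.
Total size 653 MB; any packing needs at least ⌈653/128⌉ = 6 memory blocks.
An optimal packing achieves that bound: [94,31] [91,36] [90,36] [85,25,16] [80] [69] → 6 memory blocks.
Excess: 8 − 6 = 2.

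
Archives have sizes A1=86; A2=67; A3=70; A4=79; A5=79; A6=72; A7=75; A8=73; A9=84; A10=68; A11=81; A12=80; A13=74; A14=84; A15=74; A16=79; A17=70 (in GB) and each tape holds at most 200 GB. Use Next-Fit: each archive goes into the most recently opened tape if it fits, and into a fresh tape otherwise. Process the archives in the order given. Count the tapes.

A1 (86 GB) → tape 1 (remaining 114 GB)
A2 (67 GB) → tape 1 (remaining 47 GB)
A3 (70 GB) → tape 2 (remaining 130 GB)
A4 (79 GB) → tape 2 (remaining 51 GB)
A5 (79 GB) → tape 3 (remaining 121 GB)
A6 (72 GB) → tape 3 (remaining 49 GB)
A7 (75 GB) → tape 4 (remaining 125 GB)
A8 (73 GB) → tape 4 (remaining 52 GB)
A9 (84 GB) → tape 5 (remaining 116 GB)
A10 (68 GB) → tape 5 (remaining 48 GB)
A11 (81 GB) → tape 6 (remaining 119 GB)
A12 (80 GB) → tape 6 (remaining 39 GB)
A13 (74 GB) → tape 7 (remaining 126 GB)
A14 (84 GB) → tape 7 (remaining 42 GB)
A15 (74 GB) → tape 8 (remaining 126 GB)
A16 (79 GB) → tape 8 (remaining 47 GB)
A17 (70 GB) → tape 9 (remaining 130 GB)
Final tapes: [86,67] [70,79] [79,72] [75,73] [84,68] [81,80] [74,84] [74,79] [70].

9 tapes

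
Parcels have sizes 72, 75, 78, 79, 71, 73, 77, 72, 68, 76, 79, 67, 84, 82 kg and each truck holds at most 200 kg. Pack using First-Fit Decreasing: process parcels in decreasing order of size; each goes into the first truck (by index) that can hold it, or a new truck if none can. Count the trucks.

7

Sorted descending: 84, 82, 79, 79, 78, 77, 76, 75, 73, 72, 72, 71, 68, 67.
Put 84 kg in truck 1; 116 kg remain.
Put 82 kg in truck 1; 34 kg remain.
Put 79 kg in truck 2; 121 kg remain.
Put 79 kg in truck 2; 42 kg remain.
Put 78 kg in truck 3; 122 kg remain.
Put 77 kg in truck 3; 45 kg remain.
Put 76 kg in truck 4; 124 kg remain.
Put 75 kg in truck 4; 49 kg remain.
Put 73 kg in truck 5; 127 kg remain.
Put 72 kg in truck 5; 55 kg remain.
Put 72 kg in truck 6; 128 kg remain.
Put 71 kg in truck 6; 57 kg remain.
Put 68 kg in truck 7; 132 kg remain.
Put 67 kg in truck 7; 65 kg remain.
Final trucks: [84,82] [79,79] [78,77] [76,75] [73,72] [72,71] [68,67].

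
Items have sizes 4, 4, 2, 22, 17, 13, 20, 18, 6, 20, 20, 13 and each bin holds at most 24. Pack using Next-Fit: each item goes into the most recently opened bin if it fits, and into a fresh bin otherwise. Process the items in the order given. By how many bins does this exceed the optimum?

1

Next-Fit: [4,4,2] [22] [17] [13] [20] [18,6] [20] [20] [13] → 9 bins.
8 items exceed 12 (half the capacity), and no two of those can share a bin, so at least 8 bins are needed.
An optimal packing achieves that bound: [22,2] [20,4] [20,4] [20] [18,6] [17] [13] [13] → 8 bins.
Excess: 9 − 8 = 1.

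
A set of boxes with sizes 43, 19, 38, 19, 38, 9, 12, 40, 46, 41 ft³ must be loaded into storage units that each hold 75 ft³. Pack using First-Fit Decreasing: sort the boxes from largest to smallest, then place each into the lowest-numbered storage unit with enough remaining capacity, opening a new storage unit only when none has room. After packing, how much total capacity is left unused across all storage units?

Sorted descending: 46, 43, 41, 40, 38, 38, 19, 19, 12, 9.
Put 46 ft³ in storage unit 1; 29 ft³ remain.
Put 43 ft³ in storage unit 2; 32 ft³ remain.
Put 41 ft³ in storage unit 3; 34 ft³ remain.
Put 40 ft³ in storage unit 4; 35 ft³ remain.
Put 38 ft³ in storage unit 5; 37 ft³ remain.
Put 38 ft³ in storage unit 6; 37 ft³ remain.
Put 19 ft³ in storage unit 1; 10 ft³ remain.
Put 19 ft³ in storage unit 2; 13 ft³ remain.
Put 12 ft³ in storage unit 2; 1 ft³ remain.
Put 9 ft³ in storage unit 1; 1 ft³ remain.
6 storage units × 75 ft³ = 450 ft³; used 305 ft³; unused 145 ft³.

145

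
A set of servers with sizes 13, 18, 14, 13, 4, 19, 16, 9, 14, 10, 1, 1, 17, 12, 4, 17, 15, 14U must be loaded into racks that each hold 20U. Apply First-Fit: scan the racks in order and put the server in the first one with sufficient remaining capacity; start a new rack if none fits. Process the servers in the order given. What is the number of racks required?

rack 1: place 13U, 7U left
rack 2: place 18U, 2U left
rack 3: place 14U, 6U left
rack 4: place 13U, 7U left
rack 1: place 4U, 3U left
rack 5: place 19U, 1U left
rack 6: place 16U, 4U left
rack 7: place 9U, 11U left
rack 8: place 14U, 6U left
rack 7: place 10U, 1U left
rack 1: place 1U, 2U left
rack 1: place 1U, 1U left
rack 9: place 17U, 3U left
rack 10: place 12U, 8U left
rack 3: place 4U, 2U left
rack 11: place 17U, 3U left
rack 12: place 15U, 5U left
rack 13: place 14U, 6U left

13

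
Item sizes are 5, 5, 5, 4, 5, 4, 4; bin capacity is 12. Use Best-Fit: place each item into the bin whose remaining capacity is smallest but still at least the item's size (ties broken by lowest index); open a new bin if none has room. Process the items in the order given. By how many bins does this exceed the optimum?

Best-Fit: [5,5] [5,4] [5,4] [4] → 4 bins.
Total size 32; any packing needs at least ⌈32/12⌉ = 3 bins.
An optimal packing achieves that bound: [5,5] [5,5] [4,4,4] → 3 bins.
Excess: 4 − 3 = 1.

1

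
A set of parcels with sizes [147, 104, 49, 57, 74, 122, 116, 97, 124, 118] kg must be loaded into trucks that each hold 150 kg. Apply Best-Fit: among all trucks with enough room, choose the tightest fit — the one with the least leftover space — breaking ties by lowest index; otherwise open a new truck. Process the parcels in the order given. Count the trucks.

9

147 kg → truck 1 (remaining 3 kg)
104 kg → truck 2 (remaining 46 kg)
49 kg → truck 3 (remaining 101 kg)
57 kg → truck 3 (remaining 44 kg)
74 kg → truck 4 (remaining 76 kg)
122 kg → truck 5 (remaining 28 kg)
116 kg → truck 6 (remaining 34 kg)
97 kg → truck 7 (remaining 53 kg)
124 kg → truck 8 (remaining 26 kg)
118 kg → truck 9 (remaining 32 kg)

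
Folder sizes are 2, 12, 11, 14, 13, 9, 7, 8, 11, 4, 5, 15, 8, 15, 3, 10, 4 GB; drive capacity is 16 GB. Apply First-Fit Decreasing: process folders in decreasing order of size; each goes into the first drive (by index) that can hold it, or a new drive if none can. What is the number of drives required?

10 drives

Sorted descending: 15, 15, 14, 13, 12, 11, 11, 10, 9, 8, 8, 7, 5, 4, 4, 3, 2.
15 GB → drive 1 (remaining 1 GB)
15 GB → drive 2 (remaining 1 GB)
14 GB → drive 3 (remaining 2 GB)
13 GB → drive 4 (remaining 3 GB)
12 GB → drive 5 (remaining 4 GB)
11 GB → drive 6 (remaining 5 GB)
11 GB → drive 7 (remaining 5 GB)
10 GB → drive 8 (remaining 6 GB)
9 GB → drive 9 (remaining 7 GB)
8 GB → drive 10 (remaining 8 GB)
8 GB → drive 10 (remaining 0 GB)
7 GB → drive 9 (remaining 0 GB)
5 GB → drive 6 (remaining 0 GB)
4 GB → drive 5 (remaining 0 GB)
4 GB → drive 7 (remaining 1 GB)
3 GB → drive 4 (remaining 0 GB)
2 GB → drive 3 (remaining 0 GB)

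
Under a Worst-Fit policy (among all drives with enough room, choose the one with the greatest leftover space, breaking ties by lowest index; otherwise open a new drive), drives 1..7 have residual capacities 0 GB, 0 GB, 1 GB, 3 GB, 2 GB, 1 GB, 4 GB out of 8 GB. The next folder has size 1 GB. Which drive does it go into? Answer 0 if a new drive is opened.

Drives with room: drive 3 (1 GB), drive 4 (3 GB), drive 5 (2 GB), drive 6 (1 GB), drive 7 (4 GB).
Most room is drive 7 with 4 GB free.

7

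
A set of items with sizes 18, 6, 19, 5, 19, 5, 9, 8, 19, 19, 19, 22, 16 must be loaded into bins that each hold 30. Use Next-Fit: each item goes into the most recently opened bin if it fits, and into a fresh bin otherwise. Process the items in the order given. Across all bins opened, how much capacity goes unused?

18 → bin 1 (remaining 12)
6 → bin 1 (remaining 6)
19 → bin 2 (remaining 11)
5 → bin 2 (remaining 6)
19 → bin 3 (remaining 11)
5 → bin 3 (remaining 6)
9 → bin 4 (remaining 21)
8 → bin 4 (remaining 13)
19 → bin 5 (remaining 11)
19 → bin 6 (remaining 11)
19 → bin 7 (remaining 11)
22 → bin 8 (remaining 8)
16 → bin 9 (remaining 14)
9 bins × 30 = 270; used 184; unused 86.

86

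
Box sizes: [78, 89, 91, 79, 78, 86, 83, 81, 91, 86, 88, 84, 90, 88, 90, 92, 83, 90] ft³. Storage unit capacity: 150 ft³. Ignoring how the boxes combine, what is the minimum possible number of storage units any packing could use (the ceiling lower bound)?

11 storage units

Total size = 78 + 89 + 91 + 79 + 78 + 86 + 83 + 81 + 91 + 86 + 88 + 84 + 90 + 88 + 90 + 92 + 83 + 90 = 1547 ft³.
⌈1547 / 150⌉ = 11.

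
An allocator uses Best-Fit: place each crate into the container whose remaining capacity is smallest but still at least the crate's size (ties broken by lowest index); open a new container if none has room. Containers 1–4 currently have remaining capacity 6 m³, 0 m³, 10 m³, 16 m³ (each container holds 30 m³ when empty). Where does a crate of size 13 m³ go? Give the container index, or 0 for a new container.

4

Containers with room: container 4 (16 m³).
Tightest fit is container 4 with 16 m³ free.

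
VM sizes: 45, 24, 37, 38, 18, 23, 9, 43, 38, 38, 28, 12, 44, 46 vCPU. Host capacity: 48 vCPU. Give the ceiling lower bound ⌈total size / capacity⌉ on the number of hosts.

10

Total size = 45 + 24 + 37 + 38 + 18 + 23 + 9 + 43 + 38 + 38 + 28 + 12 + 44 + 46 = 443 vCPU.
⌈443 / 48⌉ = 10.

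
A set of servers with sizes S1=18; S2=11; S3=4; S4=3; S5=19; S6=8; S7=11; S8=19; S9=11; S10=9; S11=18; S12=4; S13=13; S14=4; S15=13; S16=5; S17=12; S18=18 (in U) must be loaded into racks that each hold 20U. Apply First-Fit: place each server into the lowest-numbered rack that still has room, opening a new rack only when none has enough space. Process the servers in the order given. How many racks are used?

rack 1: place S1 (18U), 2U left
rack 2: place S2 (11U), 9U left
rack 2: place S3 (4U), 5U left
rack 2: place S4 (3U), 2U left
rack 3: place S5 (19U), 1U left
rack 4: place S6 (8U), 12U left
rack 4: place S7 (11U), 1U left
rack 5: place S8 (19U), 1U left
rack 6: place S9 (11U), 9U left
rack 6: place S10 (9U), 0U left
rack 7: place S11 (18U), 2U left
rack 8: place S12 (4U), 16U left
rack 8: place S13 (13U), 3U left
rack 9: place S14 (4U), 16U left
rack 9: place S15 (13U), 3U left
rack 10: place S16 (5U), 15U left
rack 10: place S17 (12U), 3U left
rack 11: place S18 (18U), 2U left
Final racks: [18] [11,4,3] [19] [8,11] [19] [11,9] [18] [4,13] [4,13] [5,12] [18].

11 racks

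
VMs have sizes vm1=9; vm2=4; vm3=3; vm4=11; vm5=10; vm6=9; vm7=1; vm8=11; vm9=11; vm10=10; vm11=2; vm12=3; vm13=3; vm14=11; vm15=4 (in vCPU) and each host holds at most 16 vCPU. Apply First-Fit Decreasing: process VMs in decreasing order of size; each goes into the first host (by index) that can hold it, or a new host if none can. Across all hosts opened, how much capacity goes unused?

Sorted descending: 11, 11, 11, 11, 10, 10, 9, 9, 4, 4, 3, 3, 3, 2, 1.
11 vCPU → host 1 (remaining 5 vCPU)
11 vCPU → host 2 (remaining 5 vCPU)
11 vCPU → host 3 (remaining 5 vCPU)
11 vCPU → host 4 (remaining 5 vCPU)
10 vCPU → host 5 (remaining 6 vCPU)
10 vCPU → host 6 (remaining 6 vCPU)
9 vCPU → host 7 (remaining 7 vCPU)
9 vCPU → host 8 (remaining 7 vCPU)
4 vCPU → host 1 (remaining 1 vCPU)
4 vCPU → host 2 (remaining 1 vCPU)
3 vCPU → host 3 (remaining 2 vCPU)
3 vCPU → host 4 (remaining 2 vCPU)
3 vCPU → host 5 (remaining 3 vCPU)
2 vCPU → host 3 (remaining 0 vCPU)
1 vCPU → host 1 (remaining 0 vCPU)
8 hosts × 16 vCPU = 128 vCPU; used 102 vCPU; unused 26 vCPU.

26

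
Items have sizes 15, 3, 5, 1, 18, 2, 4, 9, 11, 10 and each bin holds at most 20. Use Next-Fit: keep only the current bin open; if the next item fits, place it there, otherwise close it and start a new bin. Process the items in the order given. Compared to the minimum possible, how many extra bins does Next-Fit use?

2

Next-Fit: [15,3] [5,1] [18,2] [4,9] [11] [10] → 6 bins.
Total size 78; any packing needs at least ⌈78/20⌉ = 4 bins.
An optimal packing achieves that bound: [18,2] [15,5] [11,9] [10,4,3,1] → 4 bins.
Excess: 6 − 4 = 2.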